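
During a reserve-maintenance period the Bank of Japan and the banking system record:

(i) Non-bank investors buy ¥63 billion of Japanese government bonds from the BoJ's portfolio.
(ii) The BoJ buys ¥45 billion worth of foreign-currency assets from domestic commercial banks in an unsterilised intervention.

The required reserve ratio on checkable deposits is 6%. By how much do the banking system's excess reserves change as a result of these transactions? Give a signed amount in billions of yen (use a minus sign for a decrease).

Asset sale (to non-banks) ¥63 billion: reserves −¥63B, deposits −¥63B.
FX purchase ¥45 billion: reserves +¥45B, deposits 0.
Totals: Δreserves = −¥18B, Δdeposits = −¥63B.
Δrequired reserves = 6% × −¥63B = −¥3.78B.
Δexcess reserves = Δreserves − Δrequired = −¥18B − (−¥3.78B) = -¥14.22 billion.

-¥14.22 billion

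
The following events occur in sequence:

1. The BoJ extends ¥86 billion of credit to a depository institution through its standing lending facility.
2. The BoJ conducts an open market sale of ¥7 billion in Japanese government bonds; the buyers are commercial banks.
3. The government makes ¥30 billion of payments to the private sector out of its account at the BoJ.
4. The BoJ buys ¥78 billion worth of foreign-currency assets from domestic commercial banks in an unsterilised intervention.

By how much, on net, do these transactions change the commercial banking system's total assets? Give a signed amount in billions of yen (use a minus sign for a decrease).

Discount-window loan ¥86 billion: bank balance sheets expand → +¥86B.
OMO sale (to banks) ¥7 billion: just an asset swap on bank balance sheets → 0.
Government spending ¥30 billion: bank balance sheets expand → +¥30B.
FX purchase ¥78 billion: just an asset swap on bank balance sheets → 0.
Net: 86 + 0 + 30 + 0 = +¥116 billion.

+¥116 billion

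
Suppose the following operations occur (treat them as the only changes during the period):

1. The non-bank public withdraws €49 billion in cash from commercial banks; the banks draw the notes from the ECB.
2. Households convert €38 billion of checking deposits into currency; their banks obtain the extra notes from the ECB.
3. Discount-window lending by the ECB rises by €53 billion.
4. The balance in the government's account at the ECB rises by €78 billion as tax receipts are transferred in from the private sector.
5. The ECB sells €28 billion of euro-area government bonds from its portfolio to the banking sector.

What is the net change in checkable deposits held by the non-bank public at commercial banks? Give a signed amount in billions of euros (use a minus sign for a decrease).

Currency withdrawal €49 billion: non-bank counterparties' bank balances fall → −€49B.
Currency withdrawal €38 billion: non-bank counterparties' bank balances fall → −€38B.
Discount-window loan €53 billion: the counterparty is a bank, so public deposits are unchanged → 0.
Government account inflow €78 billion: non-bank counterparties' bank balances fall → −€78B.
OMO sale (to banks) €28 billion: the counterparty is a bank, so public deposits are unchanged → 0.
Net: −49 − 38 + 0 − 78 + 0 = -€165 billion.

-€165 billion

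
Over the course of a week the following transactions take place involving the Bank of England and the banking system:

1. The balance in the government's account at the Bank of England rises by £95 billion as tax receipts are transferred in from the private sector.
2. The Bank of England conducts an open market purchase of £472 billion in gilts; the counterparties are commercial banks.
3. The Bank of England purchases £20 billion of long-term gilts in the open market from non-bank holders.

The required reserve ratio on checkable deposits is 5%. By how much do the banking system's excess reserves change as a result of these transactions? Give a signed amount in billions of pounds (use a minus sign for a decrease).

+£400.75 billion

Government account inflow £95 billion: reserves −£95B, deposits −£95B.
OMO purchase (from banks) £472 billion: reserves +£472B, deposits 0.
Asset purchase (from non-banks) £20 billion: reserves +£20B, deposits +£20B.
Totals: Δreserves = +£397B, Δdeposits = −£75B.
Δrequired reserves = 5% × −£75B = −£3.75B.
Δexcess reserves = Δreserves − Δrequired = +£397B − (−£3.75B) = +£400.75 billion.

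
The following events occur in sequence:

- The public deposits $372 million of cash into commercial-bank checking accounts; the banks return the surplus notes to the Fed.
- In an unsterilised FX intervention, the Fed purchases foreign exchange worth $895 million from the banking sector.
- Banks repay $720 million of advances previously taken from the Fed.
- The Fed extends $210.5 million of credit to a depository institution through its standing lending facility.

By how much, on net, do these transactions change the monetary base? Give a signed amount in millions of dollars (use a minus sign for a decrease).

+$385.5 million

Fed balance sheet:
  Assets:      Loans to banks −$509.5M, Foreign assets +$895M
  Liabilities: Bank reserves +$757.5M, Currency in circulation −$372M
Commercial banking system:
  Assets:      Reserves at CB +$757.5M, Foreign assets −$895M
  Liabilities: Checkable deposits +$372M, Borrowings from CB −$509.5M
Monetary base = currency + reserves: −$372M + (+$757.5M) = +$385.5 million.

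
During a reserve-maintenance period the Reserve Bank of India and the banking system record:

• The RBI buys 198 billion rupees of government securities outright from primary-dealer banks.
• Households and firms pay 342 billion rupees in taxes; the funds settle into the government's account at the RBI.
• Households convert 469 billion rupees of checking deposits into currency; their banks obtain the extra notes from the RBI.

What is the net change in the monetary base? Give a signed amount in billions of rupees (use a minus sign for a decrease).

OMO purchase (from banks) 198 billion rupees: RBI balance sheet expands → +198B.
Government account inflow 342 billion rupees: reserves shift to a non-base liability → −342B.
Currency withdrawal 469 billion rupees: just a shift between currency and reserves — both are base money → 0.
Net: 198 − 342 + 0 = -144 billion.

-144 billion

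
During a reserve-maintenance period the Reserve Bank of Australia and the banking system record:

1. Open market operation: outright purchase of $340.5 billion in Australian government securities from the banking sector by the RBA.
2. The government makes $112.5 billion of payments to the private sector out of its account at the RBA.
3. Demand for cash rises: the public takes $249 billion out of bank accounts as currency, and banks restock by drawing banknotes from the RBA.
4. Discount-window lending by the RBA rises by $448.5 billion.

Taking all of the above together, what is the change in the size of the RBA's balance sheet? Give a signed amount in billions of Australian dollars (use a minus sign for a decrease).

+$789 billion

OMO purchase (from banks) $340.5 billion: an RBA asset is acquired → +$340.5B.
Government spending $112.5 billion: only the composition of liabilities changes → 0.
Currency withdrawal $249 billion: only the composition of liabilities changes → 0.
Discount-window loan $448.5 billion: an RBA asset is acquired → +$448.5B.
Net: 340.5 + 0 + 0 + 448.5 = +$789 billion.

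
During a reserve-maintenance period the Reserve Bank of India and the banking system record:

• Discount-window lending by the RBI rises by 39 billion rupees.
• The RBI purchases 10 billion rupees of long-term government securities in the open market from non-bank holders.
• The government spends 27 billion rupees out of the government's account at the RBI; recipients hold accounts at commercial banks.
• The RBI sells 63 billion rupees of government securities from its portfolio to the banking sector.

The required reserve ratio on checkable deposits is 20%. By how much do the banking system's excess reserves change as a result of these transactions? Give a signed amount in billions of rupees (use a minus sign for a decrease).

Discount-window loan 39 billion rupees: reserves +39B, deposits 0.
Asset purchase (from non-banks) 10 billion rupees: reserves +10B, deposits +10B.
Government spending 27 billion rupees: reserves +27B, deposits +27B.
OMO sale (to banks) 63 billion rupees: reserves −63B, deposits 0.
Totals: Δreserves = +13B, Δdeposits = +37B.
Δrequired reserves = 20% × +37B = +7.4B.
Δexcess reserves = Δreserves − Δrequired = +13B − (+7.4B) = +5.6 billion.

+5.6 billion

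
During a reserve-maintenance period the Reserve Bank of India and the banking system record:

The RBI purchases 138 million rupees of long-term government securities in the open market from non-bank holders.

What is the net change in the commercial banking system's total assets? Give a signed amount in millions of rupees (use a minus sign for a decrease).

Asset purchase (from non-banks) 138 million rupees: bank balance sheets expand → +138M.

+138 million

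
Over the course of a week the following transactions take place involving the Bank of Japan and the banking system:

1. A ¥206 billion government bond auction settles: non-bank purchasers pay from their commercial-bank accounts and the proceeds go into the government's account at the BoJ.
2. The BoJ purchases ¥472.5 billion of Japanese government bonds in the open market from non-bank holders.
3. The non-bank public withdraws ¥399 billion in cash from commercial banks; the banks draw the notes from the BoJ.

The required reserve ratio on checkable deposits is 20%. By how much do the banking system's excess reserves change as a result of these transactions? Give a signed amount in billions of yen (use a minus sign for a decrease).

-¥106 billion

Government account inflow ¥206 billion: reserves −¥206B, deposits −¥206B.
Asset purchase (from non-banks) ¥472.5 billion: reserves +¥472.5B, deposits +¥472.5B.
Currency withdrawal ¥399 billion: reserves −¥399B, deposits −¥399B.
Totals: Δreserves = −¥132.5B, Δdeposits = −¥132.5B.
Δrequired reserves = 20% × −¥132.5B = −¥26.5B.
Δexcess reserves = Δreserves − Δrequired = −¥132.5B − (−¥26.5B) = -¥106 billion.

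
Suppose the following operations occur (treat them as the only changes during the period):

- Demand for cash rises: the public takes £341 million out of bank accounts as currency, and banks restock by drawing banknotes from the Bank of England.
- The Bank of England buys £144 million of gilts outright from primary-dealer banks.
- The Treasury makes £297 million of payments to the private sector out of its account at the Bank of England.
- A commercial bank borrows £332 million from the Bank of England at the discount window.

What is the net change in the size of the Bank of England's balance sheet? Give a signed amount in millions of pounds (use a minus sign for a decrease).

+£476 million

Currency withdrawal £341 million: only the composition of liabilities changes → 0.
OMO purchase (from banks) £144 million: a Bank of England asset is acquired → +£144M.
Government spending £297 million: only the composition of liabilities changes → 0.
Discount-window loan £332 million: a Bank of England asset is acquired → +£332M.
Net: 0 + 144 + 0 + 332 = +£476 million.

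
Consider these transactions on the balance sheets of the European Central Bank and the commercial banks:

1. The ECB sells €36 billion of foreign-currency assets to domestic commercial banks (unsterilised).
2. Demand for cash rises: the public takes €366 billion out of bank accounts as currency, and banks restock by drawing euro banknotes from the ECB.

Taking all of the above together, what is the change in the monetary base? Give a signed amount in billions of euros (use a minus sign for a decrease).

ECB balance sheet:
  Assets:      Foreign assets −€36B
  Liabilities: Bank reserves −€402B, Currency in circulation +€366B
Commercial banking system:
  Assets:      Reserves at CB −€402B, Foreign assets +€36B
  Liabilities: Checkable deposits −€366B
Monetary base = currency + reserves: +€366B + (−€402B) = -€36 billion.

-€36 billion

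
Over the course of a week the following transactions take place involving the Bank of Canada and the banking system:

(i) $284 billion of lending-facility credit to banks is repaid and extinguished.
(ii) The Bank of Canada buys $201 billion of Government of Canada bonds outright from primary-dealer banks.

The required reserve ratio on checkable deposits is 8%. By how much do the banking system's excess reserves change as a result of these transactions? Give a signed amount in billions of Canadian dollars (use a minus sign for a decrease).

-$83 billion

Discount-window repayment $284 billion: reserves −$284B, deposits 0.
OMO purchase (from banks) $201 billion: reserves +$201B, deposits 0.
Totals: Δreserves = −$83B, Δdeposits = 0.
Δrequired reserves = 8% × 0 = 0.
Δexcess reserves = Δreserves − Δrequired = −$83B − (0) = -$83 billion.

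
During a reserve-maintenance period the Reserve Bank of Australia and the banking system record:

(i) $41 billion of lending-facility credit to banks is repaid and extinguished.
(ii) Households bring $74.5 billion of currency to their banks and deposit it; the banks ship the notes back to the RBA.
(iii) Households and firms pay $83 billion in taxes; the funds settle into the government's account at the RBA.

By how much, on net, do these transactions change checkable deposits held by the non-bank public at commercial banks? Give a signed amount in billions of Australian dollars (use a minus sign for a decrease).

Discount-window repayment $41 billion: the counterparty is a bank, so public deposits are unchanged → 0.
Currency deposit $74.5 billion: non-bank counterparties' bank balances rise → +$74.5B.
Government account inflow $83 billion: non-bank counterparties' bank balances fall → −$83B.
Net: 0 + 74.5 − 83 = -$8.5 billion.

-$8.5 billion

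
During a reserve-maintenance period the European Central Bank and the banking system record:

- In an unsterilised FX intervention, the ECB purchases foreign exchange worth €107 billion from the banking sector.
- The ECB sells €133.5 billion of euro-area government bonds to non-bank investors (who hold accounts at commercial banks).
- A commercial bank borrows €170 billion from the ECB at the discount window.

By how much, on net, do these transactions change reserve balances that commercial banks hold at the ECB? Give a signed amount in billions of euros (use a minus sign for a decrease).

+€143.5 billion

FX purchase €107 billion: the ECB pays by crediting reserve accounts → +€107B.
Asset sale (to non-banks) €133.5 billion: the non-bank buyers' banks settle from reserves → −€133.5B.
Discount-window loan €170 billion: the loan is credited to the bank's reserve account → +€170B.
Net: 107 − 133.5 + 170 = +€143.5 billion.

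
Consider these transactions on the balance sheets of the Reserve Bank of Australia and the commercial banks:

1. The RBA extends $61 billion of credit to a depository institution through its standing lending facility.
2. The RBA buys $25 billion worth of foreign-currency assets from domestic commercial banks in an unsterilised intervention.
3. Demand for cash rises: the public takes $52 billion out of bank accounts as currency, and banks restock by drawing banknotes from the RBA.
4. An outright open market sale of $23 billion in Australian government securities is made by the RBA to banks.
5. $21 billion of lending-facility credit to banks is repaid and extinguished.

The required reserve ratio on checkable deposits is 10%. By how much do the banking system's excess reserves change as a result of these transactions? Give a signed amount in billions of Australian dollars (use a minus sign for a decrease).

Discount-window loan $61 billion: reserves +$61B, deposits 0.
FX purchase $25 billion: reserves +$25B, deposits 0.
Currency withdrawal $52 billion: reserves −$52B, deposits −$52B.
OMO sale (to banks) $23 billion: reserves −$23B, deposits 0.
Discount-window repayment $21 billion: reserves −$21B, deposits 0.
Totals: Δreserves = −$10B, Δdeposits = −$52B.
Δrequired reserves = 10% × −$52B = −$5.2B.
Δexcess reserves = Δreserves − Δrequired = −$10B − (−$5.2B) = -$4.8 billion.

-$4.8 billion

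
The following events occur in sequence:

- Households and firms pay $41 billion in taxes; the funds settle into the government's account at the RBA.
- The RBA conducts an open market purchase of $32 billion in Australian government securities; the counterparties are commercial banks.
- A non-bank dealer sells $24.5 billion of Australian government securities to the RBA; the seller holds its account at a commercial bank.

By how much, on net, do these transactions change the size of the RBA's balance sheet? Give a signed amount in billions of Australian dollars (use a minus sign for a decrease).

RBA balance sheet:
  Assets:      Securities +$56.5B
  Liabilities: Bank reserves +$15.5B, Government deposits +$41B
Commercial banking system:
  Assets:      Reserves at CB +$15.5B, Securities −$32B
  Liabilities: Checkable deposits −$16.5B
Change in total RBA assets = +$56.5 billion.

+$56.5 billion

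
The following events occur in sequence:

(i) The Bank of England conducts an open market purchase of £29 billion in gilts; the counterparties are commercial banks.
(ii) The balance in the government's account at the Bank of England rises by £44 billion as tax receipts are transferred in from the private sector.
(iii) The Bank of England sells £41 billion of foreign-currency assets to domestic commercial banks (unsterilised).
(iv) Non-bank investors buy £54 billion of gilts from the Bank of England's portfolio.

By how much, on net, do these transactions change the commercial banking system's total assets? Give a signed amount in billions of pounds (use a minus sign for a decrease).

OMO purchase (from banks) £29 billion: just an asset swap on bank balance sheets → 0.
Government account inflow £44 billion: bank balance sheets shrink → −£44B.
FX sale £41 billion: just an asset swap on bank balance sheets → 0.
Asset sale (to non-banks) £54 billion: bank balance sheets shrink → −£54B.
Net: 0 − 44 + 0 − 54 = -£98 billion.

-£98 billion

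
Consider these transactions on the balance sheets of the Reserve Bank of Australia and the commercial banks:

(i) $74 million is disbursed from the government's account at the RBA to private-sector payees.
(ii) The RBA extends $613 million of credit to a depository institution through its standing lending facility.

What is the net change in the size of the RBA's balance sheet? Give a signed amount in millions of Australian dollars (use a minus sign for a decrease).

Government spending $74 million: only the composition of liabilities changes → 0.
Discount-window loan $613 million: an RBA asset is acquired → +$613M.
Net: 0 + 613 = +$613 million.

+$613 million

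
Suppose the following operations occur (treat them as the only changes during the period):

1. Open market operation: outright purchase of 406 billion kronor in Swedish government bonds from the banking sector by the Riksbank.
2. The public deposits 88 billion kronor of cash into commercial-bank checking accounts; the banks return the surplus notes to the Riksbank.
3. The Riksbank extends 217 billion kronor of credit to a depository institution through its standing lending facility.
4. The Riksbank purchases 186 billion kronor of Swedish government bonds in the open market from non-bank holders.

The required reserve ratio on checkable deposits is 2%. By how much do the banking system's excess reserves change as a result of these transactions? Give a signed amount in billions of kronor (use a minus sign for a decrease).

OMO purchase (from banks) 406 billion kronor: reserves +406B, deposits 0.
Currency deposit 88 billion kronor: reserves +88B, deposits +88B.
Discount-window loan 217 billion kronor: reserves +217B, deposits 0.
Asset purchase (from non-banks) 186 billion kronor: reserves +186B, deposits +186B.
Totals: Δreserves = +897B, Δdeposits = +274B.
Δrequired reserves = 2% × +274B = +5.48B.
Δexcess reserves = Δreserves − Δrequired = +897B − (+5.48B) = +891.52 billion.

+891.52 billion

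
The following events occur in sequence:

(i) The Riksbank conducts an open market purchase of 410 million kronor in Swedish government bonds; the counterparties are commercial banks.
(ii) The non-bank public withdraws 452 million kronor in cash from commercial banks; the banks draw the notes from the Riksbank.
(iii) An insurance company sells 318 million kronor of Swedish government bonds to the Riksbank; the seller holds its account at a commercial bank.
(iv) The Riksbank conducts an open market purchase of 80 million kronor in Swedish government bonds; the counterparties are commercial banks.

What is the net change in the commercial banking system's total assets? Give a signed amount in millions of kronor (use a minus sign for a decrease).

-134 million

Riksbank balance sheet:
  Assets:      Securities +808M
  Liabilities: Bank reserves +356M, Currency in circulation +452M
Commercial banking system:
  Assets:      Reserves at CB +356M, Securities −490M
  Liabilities: Checkable deposits −134M
Change in total bank assets = -134 million.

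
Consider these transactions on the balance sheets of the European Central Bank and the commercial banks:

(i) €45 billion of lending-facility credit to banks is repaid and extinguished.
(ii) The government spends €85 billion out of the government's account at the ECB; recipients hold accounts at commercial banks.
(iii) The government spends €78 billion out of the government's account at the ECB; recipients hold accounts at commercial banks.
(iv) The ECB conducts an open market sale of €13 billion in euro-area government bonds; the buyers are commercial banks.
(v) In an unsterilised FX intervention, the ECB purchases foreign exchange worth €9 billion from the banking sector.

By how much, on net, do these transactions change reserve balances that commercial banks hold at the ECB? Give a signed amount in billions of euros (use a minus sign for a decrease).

ECB balance sheet:
  Assets:      Securities −€13B, Loans to banks −€45B, Foreign assets +€9B
  Liabilities: Bank reserves +€114B, Government deposits −€163B
Commercial banking system:
  Assets:      Reserves at CB +€114B, Securities +€13B, Foreign assets −€9B
  Liabilities: Checkable deposits +€163B, Borrowings from CB −€45B
So the change in reserve balances that commercial banks hold at the ECB is +€114 billion.

+€114 billion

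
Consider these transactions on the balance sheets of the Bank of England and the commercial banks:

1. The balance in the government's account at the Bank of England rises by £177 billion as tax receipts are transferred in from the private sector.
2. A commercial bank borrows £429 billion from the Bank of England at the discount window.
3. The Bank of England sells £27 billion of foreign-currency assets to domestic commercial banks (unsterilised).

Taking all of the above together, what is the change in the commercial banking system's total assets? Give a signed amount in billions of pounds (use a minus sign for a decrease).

+£252 billion

Bank of England balance sheet:
  Assets:      Loans to banks +£429B, Foreign assets −£27B
  Liabilities: Bank reserves +£225B, Government deposits +£177B
Commercial banking system:
  Assets:      Reserves at CB +£225B, Foreign assets +£27B
  Liabilities: Checkable deposits −£177B, Borrowings from CB +£429B
Change in total bank assets = +£252 billion.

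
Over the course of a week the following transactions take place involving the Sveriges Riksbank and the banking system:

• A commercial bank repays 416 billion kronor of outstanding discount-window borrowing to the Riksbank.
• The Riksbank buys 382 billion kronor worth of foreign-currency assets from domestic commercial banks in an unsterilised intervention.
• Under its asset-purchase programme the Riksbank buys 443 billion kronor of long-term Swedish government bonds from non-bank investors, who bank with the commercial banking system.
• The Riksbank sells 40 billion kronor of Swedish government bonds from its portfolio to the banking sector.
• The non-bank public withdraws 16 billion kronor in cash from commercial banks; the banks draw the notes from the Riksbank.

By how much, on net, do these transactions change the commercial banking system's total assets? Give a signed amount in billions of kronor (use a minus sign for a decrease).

Riksbank balance sheet:
  Assets:      Securities +403B, Loans to banks −416B, Foreign assets +382B
  Liabilities: Bank reserves +353B, Currency in circulation +16B
Commercial banking system:
  Assets:      Reserves at CB +353B, Securities +40B, Foreign assets −382B
  Liabilities: Checkable deposits +427B, Borrowings from CB −416B
Change in total bank assets = +11 billion.

+11 billion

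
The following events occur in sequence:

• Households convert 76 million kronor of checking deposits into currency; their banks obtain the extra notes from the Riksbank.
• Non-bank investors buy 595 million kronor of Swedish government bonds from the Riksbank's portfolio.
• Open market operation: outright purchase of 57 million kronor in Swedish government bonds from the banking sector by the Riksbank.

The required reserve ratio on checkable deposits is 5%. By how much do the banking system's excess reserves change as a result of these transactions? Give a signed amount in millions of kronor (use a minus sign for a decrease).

-580.45 million

Currency withdrawal 76 million kronor: reserves −76M, deposits −76M.
Asset sale (to non-banks) 595 million kronor: reserves −595M, deposits −595M.
OMO purchase (from banks) 57 million kronor: reserves +57M, deposits 0.
Totals: Δreserves = −614M, Δdeposits = −671M.
Δrequired reserves = 5% × −671M = −33.55M.
Δexcess reserves = Δreserves − Δrequired = −614M − (−33.55M) = -580.45 million.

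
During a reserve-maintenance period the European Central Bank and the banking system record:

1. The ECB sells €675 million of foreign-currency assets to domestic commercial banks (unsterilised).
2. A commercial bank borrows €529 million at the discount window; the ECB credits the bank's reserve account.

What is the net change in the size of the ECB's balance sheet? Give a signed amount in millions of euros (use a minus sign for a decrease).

FX sale €675 million: an ECB asset is shed → −€675M.
Discount-window loan €529 million: an ECB asset is acquired → +€529M.
Net: −675 + 529 = -€146 million.

-€146 million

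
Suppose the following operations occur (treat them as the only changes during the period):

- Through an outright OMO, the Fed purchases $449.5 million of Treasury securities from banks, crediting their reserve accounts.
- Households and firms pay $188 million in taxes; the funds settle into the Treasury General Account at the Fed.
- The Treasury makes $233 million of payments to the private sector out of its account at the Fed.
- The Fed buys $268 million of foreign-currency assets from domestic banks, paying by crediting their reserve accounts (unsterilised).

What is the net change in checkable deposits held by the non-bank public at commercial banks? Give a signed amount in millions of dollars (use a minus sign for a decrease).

Fed balance sheet:
  Assets:      Securities +$449.5M, Foreign assets +$268M
  Liabilities: Bank reserves +$762.5M, Government deposits −$45M
Commercial banking system:
  Assets:      Reserves at CB +$762.5M, Securities −$449.5M, Foreign assets −$268M
  Liabilities: Checkable deposits +$45M
So the change in checkable deposits held by the non-bank public at commercial banks is +$45 million.

+$45 million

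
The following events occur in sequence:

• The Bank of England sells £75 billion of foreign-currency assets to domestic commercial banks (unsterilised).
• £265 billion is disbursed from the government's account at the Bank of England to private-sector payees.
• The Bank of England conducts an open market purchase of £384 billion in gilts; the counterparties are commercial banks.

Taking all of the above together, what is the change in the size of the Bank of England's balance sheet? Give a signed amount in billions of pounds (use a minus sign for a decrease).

FX sale £75 billion: a Bank of England asset is shed → −£75B.
Government spending £265 billion: only the composition of liabilities changes → 0.
OMO purchase (from banks) £384 billion: a Bank of England asset is acquired → +£384B.
Net: −75 + 0 + 384 = +£309 billion.

+£309 billion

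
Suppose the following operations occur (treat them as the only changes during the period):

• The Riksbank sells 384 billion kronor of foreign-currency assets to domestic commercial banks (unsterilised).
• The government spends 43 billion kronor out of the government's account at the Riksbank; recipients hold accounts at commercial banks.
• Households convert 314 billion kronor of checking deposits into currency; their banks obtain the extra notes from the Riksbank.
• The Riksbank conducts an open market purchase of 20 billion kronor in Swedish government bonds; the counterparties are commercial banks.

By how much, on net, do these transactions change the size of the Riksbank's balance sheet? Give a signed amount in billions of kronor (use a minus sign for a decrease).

-364 billion

FX sale 384 billion kronor: a Riksbank asset is shed → −384B.
Government spending 43 billion kronor: only the composition of liabilities changes → 0.
Currency withdrawal 314 billion kronor: only the composition of liabilities changes → 0.
OMO purchase (from banks) 20 billion kronor: a Riksbank asset is acquired → +20B.
Net: −384 + 0 + 0 + 20 = -364 billion.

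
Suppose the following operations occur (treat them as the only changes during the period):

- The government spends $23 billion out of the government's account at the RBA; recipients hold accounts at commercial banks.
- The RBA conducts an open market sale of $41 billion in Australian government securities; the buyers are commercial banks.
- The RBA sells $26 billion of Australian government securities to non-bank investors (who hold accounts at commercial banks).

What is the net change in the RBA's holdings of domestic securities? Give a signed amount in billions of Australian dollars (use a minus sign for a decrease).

-$67 billion

RBA balance sheet:
  Assets:      Securities −$67B
  Liabilities: Bank reserves −$44B, Government deposits −$23B
So the change in the RBA's holdings of domestic securities is -$67 billion.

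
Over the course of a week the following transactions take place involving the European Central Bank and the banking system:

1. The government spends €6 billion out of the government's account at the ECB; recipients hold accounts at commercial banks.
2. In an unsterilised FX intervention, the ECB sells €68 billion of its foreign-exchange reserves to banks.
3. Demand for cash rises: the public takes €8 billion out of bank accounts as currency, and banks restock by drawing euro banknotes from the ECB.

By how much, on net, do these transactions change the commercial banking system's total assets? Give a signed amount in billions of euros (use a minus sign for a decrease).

ECB balance sheet:
  Assets:      Foreign assets −€68B
  Liabilities: Bank reserves −€70B, Currency in circulation +€8B, Government deposits −€6B
Commercial banking system:
  Assets:      Reserves at CB −€70B, Foreign assets +€68B
  Liabilities: Checkable deposits −€2B
Change in total bank assets = -€2 billion.

-€2 billion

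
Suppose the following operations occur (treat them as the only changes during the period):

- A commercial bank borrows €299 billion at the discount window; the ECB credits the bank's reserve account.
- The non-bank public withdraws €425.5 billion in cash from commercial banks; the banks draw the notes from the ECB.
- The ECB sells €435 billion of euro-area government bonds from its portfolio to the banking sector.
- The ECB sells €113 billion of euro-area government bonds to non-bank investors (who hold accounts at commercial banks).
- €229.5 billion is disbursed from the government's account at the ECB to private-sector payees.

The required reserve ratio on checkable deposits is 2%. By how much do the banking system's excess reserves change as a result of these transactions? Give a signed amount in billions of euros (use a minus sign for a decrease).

Discount-window loan €299 billion: reserves +€299B, deposits 0.
Currency withdrawal €425.5 billion: reserves −€425.5B, deposits −€425.5B.
OMO sale (to banks) €435 billion: reserves −€435B, deposits 0.
Asset sale (to non-banks) €113 billion: reserves −€113B, deposits −€113B.
Government spending €229.5 billion: reserves +€229.5B, deposits +€229.5B.
Totals: Δreserves = −€445B, Δdeposits = −€309B.
Δrequired reserves = 2% × −€309B = −€6.18B.
Δexcess reserves = Δreserves − Δrequired = −€445B − (−€6.18B) = -€438.82 billion.

-€438.82 billion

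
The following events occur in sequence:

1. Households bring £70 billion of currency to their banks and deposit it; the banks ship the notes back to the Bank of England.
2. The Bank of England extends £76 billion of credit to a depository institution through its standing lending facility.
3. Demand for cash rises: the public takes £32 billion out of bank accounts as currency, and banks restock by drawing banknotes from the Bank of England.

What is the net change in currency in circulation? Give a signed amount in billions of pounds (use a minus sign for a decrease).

-£38 billion

Currency deposit £70 billion: notes return to the central bank → −£70B.
Discount-window loan £76 billion: no currency enters or leaves circulation → 0.
Currency withdrawal £32 billion: notes leave the central bank → +£32B.
Net: −70 + 0 + 32 = -£38 billion.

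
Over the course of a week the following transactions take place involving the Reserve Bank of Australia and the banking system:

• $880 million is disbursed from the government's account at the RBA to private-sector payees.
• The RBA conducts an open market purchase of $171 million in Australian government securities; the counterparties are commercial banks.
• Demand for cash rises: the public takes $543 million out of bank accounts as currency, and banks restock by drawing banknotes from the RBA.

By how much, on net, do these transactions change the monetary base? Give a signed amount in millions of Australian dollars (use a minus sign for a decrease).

+$1051 million

RBA balance sheet:
  Assets:      Securities +$171M
  Liabilities: Bank reserves +$508M, Currency in circulation +$543M, Government deposits −$880M
Monetary base = currency + reserves: +$543M + (+$508M) = +$1051 million.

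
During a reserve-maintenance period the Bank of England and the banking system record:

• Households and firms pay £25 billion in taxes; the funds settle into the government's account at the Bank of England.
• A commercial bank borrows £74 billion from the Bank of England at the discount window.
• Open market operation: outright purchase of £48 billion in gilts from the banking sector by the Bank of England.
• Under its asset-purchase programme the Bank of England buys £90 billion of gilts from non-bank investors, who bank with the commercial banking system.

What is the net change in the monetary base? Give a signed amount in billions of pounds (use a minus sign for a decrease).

Government account inflow £25 billion: reserves shift to a non-base liability → −£25B.
Discount-window loan £74 billion: Bank of England balance sheet expands → +£74B.
OMO purchase (from banks) £48 billion: Bank of England balance sheet expands → +£48B.
Asset purchase (from non-banks) £90 billion: Bank of England balance sheet expands → +£90B.
Net: −25 + 74 + 48 + 90 = +£187 billion.

+£187 billion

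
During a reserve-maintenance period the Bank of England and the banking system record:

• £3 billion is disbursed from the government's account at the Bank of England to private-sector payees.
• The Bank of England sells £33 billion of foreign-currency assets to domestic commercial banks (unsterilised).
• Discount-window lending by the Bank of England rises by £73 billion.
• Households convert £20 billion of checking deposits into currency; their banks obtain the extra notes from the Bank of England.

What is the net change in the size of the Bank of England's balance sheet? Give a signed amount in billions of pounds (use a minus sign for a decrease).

+£40 billion

Government spending £3 billion: only the composition of liabilities changes → 0.
FX sale £33 billion: a Bank of England asset is shed → −£33B.
Discount-window loan £73 billion: a Bank of England asset is acquired → +£73B.
Currency withdrawal £20 billion: only the composition of liabilities changes → 0.
Net: 0 − 33 + 73 + 0 = +£40 billion.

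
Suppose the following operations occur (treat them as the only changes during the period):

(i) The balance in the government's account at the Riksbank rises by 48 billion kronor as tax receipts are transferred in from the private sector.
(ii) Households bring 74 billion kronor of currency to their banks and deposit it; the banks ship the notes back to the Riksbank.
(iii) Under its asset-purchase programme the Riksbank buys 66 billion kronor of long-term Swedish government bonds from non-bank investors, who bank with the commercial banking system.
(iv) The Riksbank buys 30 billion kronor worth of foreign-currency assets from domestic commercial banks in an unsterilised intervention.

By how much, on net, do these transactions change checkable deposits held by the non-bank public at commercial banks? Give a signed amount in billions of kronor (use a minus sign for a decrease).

+92 billion

Government account inflow 48 billion kronor: non-bank counterparties' bank balances fall → −48B.
Currency deposit 74 billion kronor: non-bank counterparties' bank balances rise → +74B.
Asset purchase (from non-banks) 66 billion kronor: non-bank counterparties' bank balances rise → +66B.
FX purchase 30 billion kronor: the counterparty is a bank, so public deposits are unchanged → 0.
Net: −48 + 74 + 66 + 0 = +92 billion.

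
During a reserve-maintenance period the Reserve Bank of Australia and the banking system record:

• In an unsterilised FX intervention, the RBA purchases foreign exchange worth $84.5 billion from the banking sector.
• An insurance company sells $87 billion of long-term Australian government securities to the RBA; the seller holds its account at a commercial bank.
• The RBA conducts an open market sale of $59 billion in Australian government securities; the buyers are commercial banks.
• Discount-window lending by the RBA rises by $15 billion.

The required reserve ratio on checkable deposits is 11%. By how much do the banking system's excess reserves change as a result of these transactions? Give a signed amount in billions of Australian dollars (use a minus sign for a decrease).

FX purchase $84.5 billion: reserves +$84.5B, deposits 0.
Asset purchase (from non-banks) $87 billion: reserves +$87B, deposits +$87B.
OMO sale (to banks) $59 billion: reserves −$59B, deposits 0.
Discount-window loan $15 billion: reserves +$15B, deposits 0.
Totals: Δreserves = +$127.5B, Δdeposits = +$87B.
Δrequired reserves = 11% × +$87B = +$9.57B.
Δexcess reserves = Δreserves − Δrequired = +$127.5B − (+$9.57B) = +$117.93 billion.

+$117.93 billion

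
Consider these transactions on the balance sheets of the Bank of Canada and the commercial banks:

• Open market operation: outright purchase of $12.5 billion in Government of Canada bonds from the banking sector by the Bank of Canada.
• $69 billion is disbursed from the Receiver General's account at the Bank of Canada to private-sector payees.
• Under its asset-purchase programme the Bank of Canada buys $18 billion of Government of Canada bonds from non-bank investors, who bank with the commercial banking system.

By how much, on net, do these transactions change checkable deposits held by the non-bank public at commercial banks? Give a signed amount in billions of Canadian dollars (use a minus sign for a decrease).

+$87 billion

OMO purchase (from banks) $12.5 billion: the counterparty is a bank, so public deposits are unchanged → 0.
Government spending $69 billion: non-bank counterparties' bank balances rise → +$69B.
Asset purchase (from non-banks) $18 billion: non-bank counterparties' bank balances rise → +$18B.
Net: 0 + 69 + 18 = +$87 billion.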